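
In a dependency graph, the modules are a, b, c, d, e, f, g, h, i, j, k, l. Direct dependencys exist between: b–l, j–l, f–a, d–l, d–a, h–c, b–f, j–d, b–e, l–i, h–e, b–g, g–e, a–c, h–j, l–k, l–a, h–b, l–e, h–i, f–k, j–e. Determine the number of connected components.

Starting from a we can reach a, b, c, d, e, f, g, h, i, j, k, l. That is one component of size 12.
Total: 1 component.

1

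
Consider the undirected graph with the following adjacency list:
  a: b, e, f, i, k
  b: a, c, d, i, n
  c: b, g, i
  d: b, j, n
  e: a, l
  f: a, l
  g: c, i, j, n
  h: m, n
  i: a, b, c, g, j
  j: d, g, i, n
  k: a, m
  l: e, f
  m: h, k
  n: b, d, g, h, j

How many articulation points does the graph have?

Removing a increases the component count from 1 to 2, so a is a cut vertex.
By contrast removing g leaves 1 component; it is not a cut vertex. No other vertex is a cut vertex either.

1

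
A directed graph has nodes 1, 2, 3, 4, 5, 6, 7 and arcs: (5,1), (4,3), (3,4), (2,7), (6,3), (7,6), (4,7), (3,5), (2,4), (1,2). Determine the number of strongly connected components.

1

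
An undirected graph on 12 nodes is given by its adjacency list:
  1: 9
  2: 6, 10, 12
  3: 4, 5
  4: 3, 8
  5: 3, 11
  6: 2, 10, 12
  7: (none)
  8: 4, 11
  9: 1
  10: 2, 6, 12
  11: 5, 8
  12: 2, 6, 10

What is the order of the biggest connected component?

7 is isolated — a component by itself.
Starting from 1 we can reach 1, 9. That is one component of size 2.
Starting from 2 we can reach 2, 6, 10, 12. That is one component of size 4.
Starting from 3 we can reach 3, 4, 5, 8, 11. That is one component of size 5.
The largest has 5 vertices.

5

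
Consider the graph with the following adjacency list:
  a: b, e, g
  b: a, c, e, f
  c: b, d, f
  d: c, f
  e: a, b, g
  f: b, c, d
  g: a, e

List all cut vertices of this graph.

Removing b increases the component count from 1 to 2, so b is a cut vertex.
By contrast removing d leaves 1 component; it is not a cut vertex. No other vertex is a cut vertex either.

b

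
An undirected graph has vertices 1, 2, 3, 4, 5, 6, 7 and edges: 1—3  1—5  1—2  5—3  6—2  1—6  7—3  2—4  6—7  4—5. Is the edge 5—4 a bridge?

No

After removing 5—4, the path 5-1-2-4 still connects them, so the edge is not a bridge.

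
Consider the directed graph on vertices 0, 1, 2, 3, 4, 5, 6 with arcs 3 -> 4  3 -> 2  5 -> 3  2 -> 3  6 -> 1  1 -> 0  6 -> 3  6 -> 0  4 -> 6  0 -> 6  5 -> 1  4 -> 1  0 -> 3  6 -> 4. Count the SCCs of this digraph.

{0, 1, 2, 3, 4, 6} are all mutually reachable — one SCC of size 6.
{5} is an SCC by itself.
That gives 2 strongly connected components.

2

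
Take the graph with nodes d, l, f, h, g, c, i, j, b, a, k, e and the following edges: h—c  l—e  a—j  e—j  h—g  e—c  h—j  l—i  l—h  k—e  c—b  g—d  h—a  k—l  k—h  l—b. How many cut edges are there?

3

The edges on the cycle k-l-e-j-h-k are not bridges since each lies on that cycle.
But removing g—d disconnects g from d; removing h—g disconnects h from g; removing i—l disconnects i from l — these are bridges.
That makes 3 bridges.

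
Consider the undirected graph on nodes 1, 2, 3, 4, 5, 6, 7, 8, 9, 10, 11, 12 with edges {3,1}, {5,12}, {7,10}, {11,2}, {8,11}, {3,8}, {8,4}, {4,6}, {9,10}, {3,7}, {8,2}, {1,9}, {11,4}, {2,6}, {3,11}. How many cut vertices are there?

Removing 3 increases the component count from 2 to 3, so 3 is a cut vertex.
By contrast removing 8 leaves 2 components; it is not a cut vertex. No other vertex is a cut vertex either.

1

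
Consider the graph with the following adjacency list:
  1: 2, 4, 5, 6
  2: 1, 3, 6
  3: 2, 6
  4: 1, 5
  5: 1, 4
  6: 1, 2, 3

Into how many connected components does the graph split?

1

Starting from 1 we can reach 1, 2, 3, 4, 5, 6. That is one component of size 6.
Total: 1 component.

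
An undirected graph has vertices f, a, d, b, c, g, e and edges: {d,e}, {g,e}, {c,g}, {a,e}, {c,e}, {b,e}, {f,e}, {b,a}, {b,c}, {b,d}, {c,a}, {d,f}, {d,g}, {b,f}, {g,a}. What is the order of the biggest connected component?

Starting from a we can reach a, b, c, d, e, f, g. That is one component of size 7.
The largest has 7 vertices.

7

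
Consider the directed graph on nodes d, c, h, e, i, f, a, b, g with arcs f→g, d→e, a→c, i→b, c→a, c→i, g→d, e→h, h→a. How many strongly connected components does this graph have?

8

{a, c} are all mutually reachable — one SCC of size 2.
{f} is an SCC by itself.
{g} is an SCC by itself.
{d} is an SCC by itself.
{i} is an SCC by itself.
(and 3 more singleton SCCs)
That gives 8 strongly connected components.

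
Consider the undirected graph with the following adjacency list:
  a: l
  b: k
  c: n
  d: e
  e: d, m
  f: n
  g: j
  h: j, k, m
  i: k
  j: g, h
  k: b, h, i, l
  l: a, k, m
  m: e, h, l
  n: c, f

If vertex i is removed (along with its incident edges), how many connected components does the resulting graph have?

With i gone, the remaining components are: {c, f, n}; {a, b, d, e, g, h, j, k, l, m}.
That is 2 components.

2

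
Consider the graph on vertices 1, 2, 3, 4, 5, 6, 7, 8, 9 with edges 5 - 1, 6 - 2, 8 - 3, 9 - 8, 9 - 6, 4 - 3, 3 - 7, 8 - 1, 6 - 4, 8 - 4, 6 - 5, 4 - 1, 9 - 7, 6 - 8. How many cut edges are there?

The edges on the cycle 9-6-5-1-4-8-9 are not bridges since each lies on that cycle.
But removing 2 - 6 disconnects 2 from 6 — this is a bridge.

1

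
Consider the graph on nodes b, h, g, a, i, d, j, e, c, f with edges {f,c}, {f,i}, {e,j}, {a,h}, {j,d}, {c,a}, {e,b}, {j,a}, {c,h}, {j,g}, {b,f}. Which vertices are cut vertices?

Removing f increases the component count from 1 to 2, so f is a cut vertex.
Removing j increases the component count from 1 to 3, so j is a cut vertex.
By contrast removing c leaves 1 component; it is not a cut vertex. No other vertex is a cut vertex either.

f, j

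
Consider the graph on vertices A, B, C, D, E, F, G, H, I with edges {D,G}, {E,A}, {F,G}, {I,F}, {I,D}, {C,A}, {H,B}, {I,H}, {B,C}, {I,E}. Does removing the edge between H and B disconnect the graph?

After removing H-B, the path H-I-E-A-C-B still connects them, so the edge is not a bridge.

No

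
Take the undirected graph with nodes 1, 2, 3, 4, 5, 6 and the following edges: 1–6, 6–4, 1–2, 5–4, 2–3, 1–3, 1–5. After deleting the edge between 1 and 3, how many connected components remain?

1 and 3 are still connected via 1-2-3, so the component count stays at 1.

1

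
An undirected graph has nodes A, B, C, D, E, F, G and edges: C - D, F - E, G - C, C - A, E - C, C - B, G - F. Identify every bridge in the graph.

The edges on the cycle G-F-E-C-G are not bridges since each lies on that cycle.
But removing C - B disconnects C from B; removing C - A disconnects C from A; removing C - D disconnects C from D — these are bridges.

A-C, B-C, C-D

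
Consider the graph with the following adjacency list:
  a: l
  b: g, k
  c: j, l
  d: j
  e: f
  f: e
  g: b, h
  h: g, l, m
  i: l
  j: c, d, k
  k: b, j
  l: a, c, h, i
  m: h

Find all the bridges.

a-l, d-j, e-f, h-m, i-l

The edges on the cycle g-b-k-j-c-l-h-g are not bridges since each lies on that cycle.
But removing e-f disconnects e from f; removing d-j disconnects d from j; removing m-h disconnects m from h; removing a-l disconnects a from l — these are bridges.
In total 5 edges are bridges.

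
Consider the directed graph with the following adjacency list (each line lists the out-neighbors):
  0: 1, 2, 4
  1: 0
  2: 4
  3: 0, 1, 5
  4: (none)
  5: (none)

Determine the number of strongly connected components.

5

{0, 1} are all mutually reachable — one SCC of size 2.
{5} is an SCC by itself.
{4} is an SCC by itself.
{2} is an SCC by itself.
{3} is an SCC by itself.
That gives 5 strongly connected components.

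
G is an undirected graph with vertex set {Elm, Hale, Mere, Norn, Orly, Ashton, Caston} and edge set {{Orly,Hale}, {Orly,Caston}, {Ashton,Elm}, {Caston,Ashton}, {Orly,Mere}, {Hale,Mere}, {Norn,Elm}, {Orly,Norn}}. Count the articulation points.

1

Removing Orly increases the component count from 1 to 2, so Orly is a cut vertex.
By contrast removing Elm leaves 1 component; it is not a cut vertex. No other vertex is a cut vertex either.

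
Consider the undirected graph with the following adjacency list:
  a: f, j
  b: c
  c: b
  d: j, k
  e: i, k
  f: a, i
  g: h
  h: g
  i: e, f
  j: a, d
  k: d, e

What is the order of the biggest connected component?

7

Starting from b we can reach b, c. That is one component of size 2.
Starting from g we can reach g, h. That is one component of size 2.
Starting from a we can reach a, d, e, f, i, j, k. That is one component of size 7.
The largest has 7 vertices.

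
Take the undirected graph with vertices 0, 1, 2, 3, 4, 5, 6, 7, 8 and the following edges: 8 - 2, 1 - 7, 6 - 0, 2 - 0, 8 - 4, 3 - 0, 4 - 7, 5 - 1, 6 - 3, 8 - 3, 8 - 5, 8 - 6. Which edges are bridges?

The edges on the cycle 8-2-0-3-8 are not bridges since each lies on that cycle.
Every edge lies on some cycle, so there are no bridges.

none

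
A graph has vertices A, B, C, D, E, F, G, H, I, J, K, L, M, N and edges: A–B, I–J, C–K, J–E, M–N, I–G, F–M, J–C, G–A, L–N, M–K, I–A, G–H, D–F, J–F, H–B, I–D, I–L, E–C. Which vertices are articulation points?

Removing I increases the component count from 1 to 2, so I is a cut vertex.
By contrast removing M leaves 1 component; it is not a cut vertex. No other vertex is a cut vertex either.

I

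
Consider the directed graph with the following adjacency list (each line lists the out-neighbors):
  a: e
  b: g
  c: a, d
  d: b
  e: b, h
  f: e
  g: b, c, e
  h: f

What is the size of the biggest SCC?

8

{a, b, c, d, e, f, g, h} are all mutually reachable — one SCC of size 8.
The largest has 8 vertices.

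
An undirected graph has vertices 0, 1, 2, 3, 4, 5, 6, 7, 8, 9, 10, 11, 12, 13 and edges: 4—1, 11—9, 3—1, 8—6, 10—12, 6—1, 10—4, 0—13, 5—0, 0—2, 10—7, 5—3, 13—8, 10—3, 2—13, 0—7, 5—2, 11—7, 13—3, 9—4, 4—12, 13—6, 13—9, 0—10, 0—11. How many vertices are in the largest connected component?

14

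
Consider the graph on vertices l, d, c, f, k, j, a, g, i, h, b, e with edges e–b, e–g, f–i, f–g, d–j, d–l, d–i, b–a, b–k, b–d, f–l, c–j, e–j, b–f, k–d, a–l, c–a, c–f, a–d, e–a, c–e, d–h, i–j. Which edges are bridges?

d-h

The edges on the cycle e-b-f-i-j-e are not bridges since each lies on that cycle.
But removing d–h disconnects d from h — this is a bridge.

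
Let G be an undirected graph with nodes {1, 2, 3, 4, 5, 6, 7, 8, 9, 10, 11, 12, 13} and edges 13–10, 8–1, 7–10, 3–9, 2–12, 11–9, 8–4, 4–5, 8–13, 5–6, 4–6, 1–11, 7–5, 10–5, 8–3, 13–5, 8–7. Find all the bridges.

12-2

The edges on the cycle 8-1-11-9-3-8 are not bridges since each lies on that cycle.
But removing 2–12 disconnects 2 from 12 — this is a bridge.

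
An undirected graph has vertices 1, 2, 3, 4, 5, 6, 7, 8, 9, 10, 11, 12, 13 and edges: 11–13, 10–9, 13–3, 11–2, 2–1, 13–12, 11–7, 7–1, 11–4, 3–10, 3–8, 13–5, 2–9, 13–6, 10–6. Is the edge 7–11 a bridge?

No

After removing 7–11, the path 7-1-2-11 still connects them, so the edge is not a bridge.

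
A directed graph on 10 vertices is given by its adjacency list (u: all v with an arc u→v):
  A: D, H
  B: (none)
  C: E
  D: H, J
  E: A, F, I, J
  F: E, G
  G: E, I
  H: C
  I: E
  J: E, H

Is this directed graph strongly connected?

No

There is no directed path from H to B, so the graph is not strongly connected.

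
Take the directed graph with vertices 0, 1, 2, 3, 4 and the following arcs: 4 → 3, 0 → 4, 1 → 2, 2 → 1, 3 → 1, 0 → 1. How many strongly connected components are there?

4

{1, 2} are all mutually reachable — one SCC of size 2.
{0} is an SCC by itself.
{4} is an SCC by itself.
{3} is an SCC by itself.
That gives 4 strongly connected components.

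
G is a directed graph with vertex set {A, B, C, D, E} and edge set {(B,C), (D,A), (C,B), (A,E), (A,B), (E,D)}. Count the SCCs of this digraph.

{A, D, E} are all mutually reachable — one SCC of size 3.
{B, C} are all mutually reachable — one SCC of size 2.
That gives 2 strongly connected components.

2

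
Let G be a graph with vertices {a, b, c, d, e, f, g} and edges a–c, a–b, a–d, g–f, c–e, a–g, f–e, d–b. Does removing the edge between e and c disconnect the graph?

No

After removing e–c, the path e-f-g-a-c still connects them, so the edge is not a bridge.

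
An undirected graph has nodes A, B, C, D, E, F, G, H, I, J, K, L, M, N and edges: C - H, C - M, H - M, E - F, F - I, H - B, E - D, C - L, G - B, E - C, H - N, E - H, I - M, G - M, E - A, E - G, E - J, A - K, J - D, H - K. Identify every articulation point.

Removing C increases the component count from 1 to 2, so C is a cut vertex.
Removing E increases the component count from 1 to 2, so E is a cut vertex.
Removing H increases the component count from 1 to 2, so H is a cut vertex.
By contrast removing J leaves 1 component; it is not a cut vertex. No other vertex is a cut vertex either.

C, E, H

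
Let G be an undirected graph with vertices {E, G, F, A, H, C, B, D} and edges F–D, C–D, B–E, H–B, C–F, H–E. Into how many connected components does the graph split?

4

A is isolated — a component by itself.
G is isolated — a component by itself.
Starting from B we can reach B, E, H. That is one component of size 3.
Starting from C we can reach C, D, F. That is one component of size 3.
Total: 4 components.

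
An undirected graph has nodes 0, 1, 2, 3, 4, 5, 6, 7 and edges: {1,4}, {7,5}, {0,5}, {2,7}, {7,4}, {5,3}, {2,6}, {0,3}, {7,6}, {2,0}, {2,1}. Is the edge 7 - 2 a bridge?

No

After removing 7 - 2, the path 7-6-2 still connects them, so the edge is not a bridge.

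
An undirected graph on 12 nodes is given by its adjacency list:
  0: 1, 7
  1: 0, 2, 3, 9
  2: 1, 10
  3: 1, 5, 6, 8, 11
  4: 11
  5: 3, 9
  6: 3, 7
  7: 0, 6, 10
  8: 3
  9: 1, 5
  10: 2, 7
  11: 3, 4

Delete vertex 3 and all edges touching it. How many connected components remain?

3

With 3 gone, the remaining components are: {8}; {4, 11}; {0, 1, 2, 5, 6, 7, 9, 10}.
That is 3 components.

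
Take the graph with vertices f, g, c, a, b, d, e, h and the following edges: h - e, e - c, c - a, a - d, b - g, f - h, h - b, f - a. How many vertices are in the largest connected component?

8

Starting from a we can reach a, b, c, d, e, f, g, h. That is one component of size 8.
The largest has 8 vertices.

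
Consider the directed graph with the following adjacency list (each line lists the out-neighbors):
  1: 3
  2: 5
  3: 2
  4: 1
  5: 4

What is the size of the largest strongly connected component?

{1, 2, 3, 4, 5} are all mutually reachable — one SCC of size 5.
The largest has 5 vertices.

5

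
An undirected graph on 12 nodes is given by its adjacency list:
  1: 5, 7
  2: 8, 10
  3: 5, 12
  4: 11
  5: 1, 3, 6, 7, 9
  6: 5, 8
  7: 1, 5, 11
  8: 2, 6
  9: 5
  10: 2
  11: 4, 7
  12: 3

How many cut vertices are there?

Removing 2 increases the component count from 1 to 2, so 2 is a cut vertex.
Removing 3 increases the component count from 1 to 2, so 3 is a cut vertex.
Removing 5 increases the component count from 1 to 4, so 5 is a cut vertex.
Likewise 6, 7, 8, 11 are cut vertices.
By contrast removing 10 leaves 1 component; it is not a cut vertex. No other vertex is a cut vertex either.

7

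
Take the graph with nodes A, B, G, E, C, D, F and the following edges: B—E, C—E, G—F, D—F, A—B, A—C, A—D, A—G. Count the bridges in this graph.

0

The edges on the cycle A-C-E-B-A are not bridges since each lies on that cycle.
Every edge lies on some cycle, so there are no bridges.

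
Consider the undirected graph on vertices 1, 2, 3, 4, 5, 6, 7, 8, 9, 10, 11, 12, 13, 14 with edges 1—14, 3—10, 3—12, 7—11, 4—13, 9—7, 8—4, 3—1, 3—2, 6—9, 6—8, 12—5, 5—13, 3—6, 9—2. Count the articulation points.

4

Removing 1 increases the component count from 1 to 2, so 1 is a cut vertex.
Removing 3 increases the component count from 1 to 3, so 3 is a cut vertex.
Removing 7 increases the component count from 1 to 2, so 7 is a cut vertex.
Likewise 9 is a cut vertex.
By contrast removing 6 leaves 1 component; it is not a cut vertex. No other vertex is a cut vertex either.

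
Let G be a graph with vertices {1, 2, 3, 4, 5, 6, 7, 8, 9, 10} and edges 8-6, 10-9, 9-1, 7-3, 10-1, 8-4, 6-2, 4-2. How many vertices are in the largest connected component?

5 is isolated — a component by itself.
Starting from 3 we can reach 3, 7. That is one component of size 2.
Starting from 1 we can reach 1, 9, 10. That is one component of size 3.
Starting from 2 we can reach 2, 4, 6, 8. That is one component of size 4.
The largest has 4 vertices.

4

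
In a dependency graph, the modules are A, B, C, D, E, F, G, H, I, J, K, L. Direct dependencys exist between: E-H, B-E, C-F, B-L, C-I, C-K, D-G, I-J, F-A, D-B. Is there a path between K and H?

No

The component containing K is {A, C, F, I, J, K}, and H is not in it.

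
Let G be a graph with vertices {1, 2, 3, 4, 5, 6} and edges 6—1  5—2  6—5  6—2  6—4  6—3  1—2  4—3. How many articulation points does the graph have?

Removing 6 increases the component count from 1 to 2, so 6 is a cut vertex.
By contrast removing 2 leaves 1 component; it is not a cut vertex. No other vertex is a cut vertex either.

1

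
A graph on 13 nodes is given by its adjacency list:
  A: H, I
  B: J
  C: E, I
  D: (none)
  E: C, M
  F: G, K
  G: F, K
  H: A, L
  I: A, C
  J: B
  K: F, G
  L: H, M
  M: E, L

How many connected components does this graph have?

D is isolated — a component by itself.
Starting from B we can reach B, J. That is one component of size 2.
Starting from F we can reach F, G, K. That is one component of size 3.
Starting from A we can reach A, C, E, H, I, L, M. That is one component of size 7.
Total: 4 components.

4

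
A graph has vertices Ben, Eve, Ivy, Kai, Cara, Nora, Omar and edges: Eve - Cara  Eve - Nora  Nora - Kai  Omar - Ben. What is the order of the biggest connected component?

Ivy is isolated — a component by itself.
Starting from Ben we can reach Ben, Omar. That is one component of size 2.
Starting from Eve we can reach Eve, Kai, Cara, Nora. That is one component of size 4.
The largest has 4 vertices.

4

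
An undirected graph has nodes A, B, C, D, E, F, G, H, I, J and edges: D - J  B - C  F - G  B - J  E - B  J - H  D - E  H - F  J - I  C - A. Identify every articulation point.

B, C, F, H, J

Removing B increases the component count from 1 to 2, so B is a cut vertex.
Removing C increases the component count from 1 to 2, so C is a cut vertex.
Removing F increases the component count from 1 to 2, so F is a cut vertex.
Likewise H, J are cut vertices.
By contrast removing G leaves 1 component; it is not a cut vertex. No other vertex is a cut vertex either.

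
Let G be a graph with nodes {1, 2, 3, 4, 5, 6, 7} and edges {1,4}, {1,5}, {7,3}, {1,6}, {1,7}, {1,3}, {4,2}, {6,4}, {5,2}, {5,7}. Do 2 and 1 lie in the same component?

From 2 we can reach 1, 2, 3, 4, 5, 6, 7, which includes 1.

Yes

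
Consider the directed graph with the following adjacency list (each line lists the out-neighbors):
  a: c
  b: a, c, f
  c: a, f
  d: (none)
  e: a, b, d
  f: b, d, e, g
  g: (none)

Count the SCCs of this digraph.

3

{a, b, c, e, f} are all mutually reachable — one SCC of size 5.
{g} is an SCC by itself.
{d} is an SCC by itself.
That gives 3 strongly connected components.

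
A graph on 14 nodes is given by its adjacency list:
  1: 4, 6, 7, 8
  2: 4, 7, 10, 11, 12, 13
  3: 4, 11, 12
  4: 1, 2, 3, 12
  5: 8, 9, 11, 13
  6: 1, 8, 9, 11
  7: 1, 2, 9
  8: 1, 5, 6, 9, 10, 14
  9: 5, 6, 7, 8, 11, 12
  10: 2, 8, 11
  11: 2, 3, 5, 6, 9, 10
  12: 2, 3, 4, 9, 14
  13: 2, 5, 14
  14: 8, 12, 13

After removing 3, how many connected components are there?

With 3 gone, the remaining components are: {1, 2, 4, 5, 6, 7, 8, 9, 10, 11, 12, 13, 14}.
That is 1 component.

1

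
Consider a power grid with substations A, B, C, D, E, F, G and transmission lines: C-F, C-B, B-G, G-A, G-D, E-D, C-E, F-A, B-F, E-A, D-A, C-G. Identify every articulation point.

Removing F, for instance, still leaves 1 component. No single vertex removal increases the component count — the graph has no articulation points.

none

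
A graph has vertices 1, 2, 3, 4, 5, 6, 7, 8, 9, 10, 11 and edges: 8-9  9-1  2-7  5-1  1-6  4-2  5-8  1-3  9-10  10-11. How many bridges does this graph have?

6

The edges on the cycle 5-8-9-1-5 are not bridges since each lies on that cycle.
But removing 10-11 disconnects 10 from 11; removing 2-7 disconnects 2 from 7; removing 1-6 disconnects 1 from 6; removing 4-2 disconnects 4 from 2 — these are bridges.
In total 6 edges are bridges.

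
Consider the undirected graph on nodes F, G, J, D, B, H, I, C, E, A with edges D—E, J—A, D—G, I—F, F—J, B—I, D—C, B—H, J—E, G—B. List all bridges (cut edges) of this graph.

A-J, B-H, C-D

The edges on the cycle D-G-B-I-F-J-E-D are not bridges since each lies on that cycle.
But removing B—H disconnects B from H; removing A—J disconnects A from J; removing D—C disconnects D from C — these are bridges.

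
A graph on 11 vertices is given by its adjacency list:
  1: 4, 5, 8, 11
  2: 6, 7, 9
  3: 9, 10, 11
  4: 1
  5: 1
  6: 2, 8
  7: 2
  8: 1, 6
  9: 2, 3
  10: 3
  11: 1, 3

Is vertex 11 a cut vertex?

Deleting 11 leaves 1 component (was 1) (its neighbors 1, 3 remain connected to each other), so 11 is not a cut vertex.

No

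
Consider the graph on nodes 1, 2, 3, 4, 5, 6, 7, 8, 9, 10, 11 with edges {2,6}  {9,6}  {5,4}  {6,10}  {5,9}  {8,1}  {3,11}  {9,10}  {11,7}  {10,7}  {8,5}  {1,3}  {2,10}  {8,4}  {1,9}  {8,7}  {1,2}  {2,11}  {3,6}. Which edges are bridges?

The edges on the cycle 8-5-9-10-7-8 are not bridges since each lies on that cycle.
Every edge lies on some cycle, so there are no bridges.

none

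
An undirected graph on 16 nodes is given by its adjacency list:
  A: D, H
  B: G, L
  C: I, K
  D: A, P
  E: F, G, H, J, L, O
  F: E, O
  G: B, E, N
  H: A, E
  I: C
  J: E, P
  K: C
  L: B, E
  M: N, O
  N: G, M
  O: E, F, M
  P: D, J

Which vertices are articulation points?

C, E

Removing C increases the component count from 2 to 3, so C is a cut vertex.
Removing E increases the component count from 2 to 3, so E is a cut vertex.
By contrast removing A leaves 2 components; it is not a cut vertex. No other vertex is a cut vertex either.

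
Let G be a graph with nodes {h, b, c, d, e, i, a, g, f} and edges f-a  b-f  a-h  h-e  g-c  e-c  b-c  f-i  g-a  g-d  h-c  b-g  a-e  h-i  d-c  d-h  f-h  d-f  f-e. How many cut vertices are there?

Removing d, for instance, still leaves 1 component. No single vertex removal increases the component count — the graph has no articulation points.

0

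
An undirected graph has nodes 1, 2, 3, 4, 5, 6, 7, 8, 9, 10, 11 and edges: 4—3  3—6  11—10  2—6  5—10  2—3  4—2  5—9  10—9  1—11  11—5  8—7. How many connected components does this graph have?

3

Starting from 7 we can reach 7, 8. That is one component of size 2.
Starting from 2 we can reach 2, 3, 4, 6. That is one component of size 4.
Starting from 1 we can reach 1, 5, 9, 10, 11. That is one component of size 5.
Total: 3 components.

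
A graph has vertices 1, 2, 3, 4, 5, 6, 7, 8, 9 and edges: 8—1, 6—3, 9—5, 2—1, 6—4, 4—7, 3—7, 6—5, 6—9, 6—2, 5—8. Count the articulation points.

1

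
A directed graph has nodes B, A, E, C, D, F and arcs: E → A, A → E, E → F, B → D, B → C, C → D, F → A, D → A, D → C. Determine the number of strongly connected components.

3

{A, E, F} are all mutually reachable — one SCC of size 3.
{C, D} are all mutually reachable — one SCC of size 2.
{B} is an SCC by itself.
That gives 3 strongly connected components.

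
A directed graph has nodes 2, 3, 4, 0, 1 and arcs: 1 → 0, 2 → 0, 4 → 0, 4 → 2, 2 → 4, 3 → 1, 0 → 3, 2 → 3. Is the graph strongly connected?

No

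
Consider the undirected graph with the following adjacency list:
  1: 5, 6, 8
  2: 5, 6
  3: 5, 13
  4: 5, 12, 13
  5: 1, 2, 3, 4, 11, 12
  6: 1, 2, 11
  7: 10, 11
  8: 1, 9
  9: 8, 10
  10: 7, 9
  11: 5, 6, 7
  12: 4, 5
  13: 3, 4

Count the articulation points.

1

Removing 5 increases the component count from 1 to 2, so 5 is a cut vertex.
By contrast removing 13 leaves 1 component; it is not a cut vertex. No other vertex is a cut vertex either.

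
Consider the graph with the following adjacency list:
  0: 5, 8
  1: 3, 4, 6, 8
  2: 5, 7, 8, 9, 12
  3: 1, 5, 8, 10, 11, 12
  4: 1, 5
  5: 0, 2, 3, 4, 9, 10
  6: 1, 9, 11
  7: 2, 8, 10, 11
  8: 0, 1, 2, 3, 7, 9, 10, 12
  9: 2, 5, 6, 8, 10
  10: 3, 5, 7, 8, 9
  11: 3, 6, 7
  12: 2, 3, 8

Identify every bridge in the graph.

The edges on the cycle 9-8-1-4-5-9 are not bridges since each lies on that cycle.
Every edge lies on some cycle, so there are no bridges.

none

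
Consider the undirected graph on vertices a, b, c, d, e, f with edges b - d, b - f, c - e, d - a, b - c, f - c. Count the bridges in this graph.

3

The edges on the cycle b-f-c-b are not bridges since each lies on that cycle.
But removing d - a disconnects d from a; removing c - e disconnects c from e; removing b - d disconnects b from d — these are bridges.
That makes 3 bridges.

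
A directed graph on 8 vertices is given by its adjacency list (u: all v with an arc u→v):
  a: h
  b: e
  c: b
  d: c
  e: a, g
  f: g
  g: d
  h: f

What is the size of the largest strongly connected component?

8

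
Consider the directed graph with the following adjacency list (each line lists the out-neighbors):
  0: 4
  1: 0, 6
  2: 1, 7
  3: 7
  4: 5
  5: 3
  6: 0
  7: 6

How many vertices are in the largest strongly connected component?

6

{0, 3, 4, 5, 6, 7} are all mutually reachable — one SCC of size 6.
{1} is an SCC by itself.
{2} is an SCC by itself.
The largest has 6 vertices.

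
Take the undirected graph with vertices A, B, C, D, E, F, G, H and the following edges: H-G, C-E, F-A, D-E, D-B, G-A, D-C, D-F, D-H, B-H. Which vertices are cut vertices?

Removing D increases the component count from 1 to 2, so D is a cut vertex.
By contrast removing E leaves 1 component; it is not a cut vertex. No other vertex is a cut vertex either.

D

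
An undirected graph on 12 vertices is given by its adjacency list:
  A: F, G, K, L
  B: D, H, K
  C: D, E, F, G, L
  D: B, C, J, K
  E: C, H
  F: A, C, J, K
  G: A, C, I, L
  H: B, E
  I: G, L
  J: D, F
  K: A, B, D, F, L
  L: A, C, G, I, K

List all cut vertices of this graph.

Removing L, for instance, still leaves 1 component. No single vertex removal increases the component count — the graph has no articulation points.

none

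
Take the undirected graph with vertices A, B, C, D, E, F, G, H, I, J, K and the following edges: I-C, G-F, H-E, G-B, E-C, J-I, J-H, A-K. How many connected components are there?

D is isolated — a component by itself.
Starting from A we can reach A, K. That is one component of size 2.
Starting from B we can reach B, F, G. That is one component of size 3.
Starting from C we can reach C, E, H, I, J. That is one component of size 5.
Total: 4 components.

4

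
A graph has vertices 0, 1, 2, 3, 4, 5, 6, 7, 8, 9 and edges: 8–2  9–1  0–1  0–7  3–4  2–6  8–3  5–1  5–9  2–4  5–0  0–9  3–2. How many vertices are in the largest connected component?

Starting from 0 we can reach 0, 1, 5, 7, 9. That is one component of size 5.
Starting from 2 we can reach 2, 3, 4, 6, 8. That is one component of size 5.
The largest has 5 vertices.

5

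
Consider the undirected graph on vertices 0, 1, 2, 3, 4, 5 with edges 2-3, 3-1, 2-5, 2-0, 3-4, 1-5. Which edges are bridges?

The edges on the cycle 2-3-1-5-2 are not bridges since each lies on that cycle.
But removing 3-4 disconnects 3 from 4; removing 2-0 disconnects 2 from 0 — these are bridges.

0-2, 3-4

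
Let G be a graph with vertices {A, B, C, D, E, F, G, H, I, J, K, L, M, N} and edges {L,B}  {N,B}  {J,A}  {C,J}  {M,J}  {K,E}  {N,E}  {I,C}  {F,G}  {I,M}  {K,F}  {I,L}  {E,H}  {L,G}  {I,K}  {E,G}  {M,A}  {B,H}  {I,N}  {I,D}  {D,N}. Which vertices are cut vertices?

Removing I increases the component count from 1 to 2, so I is a cut vertex.
By contrast removing M leaves 1 component; it is not a cut vertex. No other vertex is a cut vertex either.

I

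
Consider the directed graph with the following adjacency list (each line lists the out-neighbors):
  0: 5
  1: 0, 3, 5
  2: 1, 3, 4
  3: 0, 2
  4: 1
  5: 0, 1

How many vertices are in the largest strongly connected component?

6

{0, 1, 2, 3, 4, 5} are all mutually reachable — one SCC of size 6.
The largest has 6 vertices.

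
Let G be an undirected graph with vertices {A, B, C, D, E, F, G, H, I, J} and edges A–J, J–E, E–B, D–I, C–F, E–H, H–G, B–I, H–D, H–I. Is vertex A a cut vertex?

Deleting A leaves 2 components (was 2), so A is not a cut vertex.

No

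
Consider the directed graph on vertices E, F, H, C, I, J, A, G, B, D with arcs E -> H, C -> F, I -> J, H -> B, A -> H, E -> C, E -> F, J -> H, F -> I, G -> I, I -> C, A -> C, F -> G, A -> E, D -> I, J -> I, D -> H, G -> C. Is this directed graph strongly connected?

No

There is no directed path from H to F, so the graph is not strongly connected.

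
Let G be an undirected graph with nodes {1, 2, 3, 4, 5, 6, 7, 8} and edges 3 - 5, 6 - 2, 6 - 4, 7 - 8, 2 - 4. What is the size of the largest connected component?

3

1 is isolated — a component by itself.
Starting from 3 we can reach 3, 5. That is one component of size 2.
Starting from 7 we can reach 7, 8. That is one component of size 2.
Starting from 2 we can reach 2, 4, 6. That is one component of size 3.
The largest has 3 vertices.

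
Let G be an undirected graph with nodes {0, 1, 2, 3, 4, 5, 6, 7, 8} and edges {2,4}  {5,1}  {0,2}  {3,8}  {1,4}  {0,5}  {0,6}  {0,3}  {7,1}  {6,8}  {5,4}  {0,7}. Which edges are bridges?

The edges on the cycle 0-7-1-5-0 are not bridges since each lies on that cycle.
Every edge lies on some cycle, so there are no bridges.

none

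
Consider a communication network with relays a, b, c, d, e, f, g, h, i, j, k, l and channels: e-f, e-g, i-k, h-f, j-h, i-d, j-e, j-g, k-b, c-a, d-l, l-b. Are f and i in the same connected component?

The component containing f is {e, f, g, h, j}, and i is not in it.

No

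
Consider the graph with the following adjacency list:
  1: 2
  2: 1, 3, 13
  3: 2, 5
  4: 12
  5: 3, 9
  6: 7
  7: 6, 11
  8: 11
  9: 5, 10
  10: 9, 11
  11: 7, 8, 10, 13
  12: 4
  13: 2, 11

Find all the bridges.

The edges on the cycle 5-3-2-13-11-10-9-5 are not bridges since each lies on that cycle.
But removing 8-11 disconnects 8 from 11; removing 12-4 disconnects 12 from 4; removing 6-7 disconnects 6 from 7; removing 1-2 disconnects 1 from 2 — these are bridges.
In total 5 edges are bridges.

1-2, 11-7, 11-8, 12-4, 6-7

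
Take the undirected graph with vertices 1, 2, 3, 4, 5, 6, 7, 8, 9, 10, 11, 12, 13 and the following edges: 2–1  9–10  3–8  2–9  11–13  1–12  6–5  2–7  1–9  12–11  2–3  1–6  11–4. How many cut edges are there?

10

The edges on the cycle 2-1-9-2 are not bridges since each lies on that cycle.
But removing 12–11 disconnects 12 from 11; removing 3–2 disconnects 3 from 2; removing 1–6 disconnects 1 from 6; removing 9–10 disconnects 9 from 10 — these are bridges.
In total 10 edges are bridges.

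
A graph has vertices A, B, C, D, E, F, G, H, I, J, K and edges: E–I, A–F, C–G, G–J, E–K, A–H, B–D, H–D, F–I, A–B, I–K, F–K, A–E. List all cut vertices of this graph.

Removing A increases the component count from 2 to 3, so A is a cut vertex.
Removing G increases the component count from 2 to 3, so G is a cut vertex.
By contrast removing B leaves 2 components; it is not a cut vertex. No other vertex is a cut vertex either.

A, G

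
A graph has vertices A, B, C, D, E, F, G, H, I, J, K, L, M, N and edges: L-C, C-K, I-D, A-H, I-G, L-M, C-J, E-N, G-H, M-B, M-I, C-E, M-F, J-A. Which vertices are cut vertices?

C, E, I, M

Removing C increases the component count from 1 to 3, so C is a cut vertex.
Removing E increases the component count from 1 to 2, so E is a cut vertex.
Removing I increases the component count from 1 to 2, so I is a cut vertex.
Likewise M is a cut vertex.
By contrast removing N leaves 1 component; it is not a cut vertex. No other vertex is a cut vertex either.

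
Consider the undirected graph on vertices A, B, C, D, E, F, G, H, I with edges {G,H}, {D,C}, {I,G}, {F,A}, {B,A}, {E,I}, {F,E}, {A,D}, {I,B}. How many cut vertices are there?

Removing A increases the component count from 1 to 2, so A is a cut vertex.
Removing D increases the component count from 1 to 2, so D is a cut vertex.
Removing G increases the component count from 1 to 2, so G is a cut vertex.
Likewise I is a cut vertex.
By contrast removing H leaves 1 component; it is not a cut vertex. No other vertex is a cut vertex either.

4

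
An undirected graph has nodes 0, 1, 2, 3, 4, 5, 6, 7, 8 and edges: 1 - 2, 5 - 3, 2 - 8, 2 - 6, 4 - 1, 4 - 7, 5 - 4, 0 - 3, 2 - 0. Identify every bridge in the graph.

The edges on the cycle 5-4-1-2-0-3-5 are not bridges since each lies on that cycle.
But removing 8 - 2 disconnects 8 from 2; removing 2 - 6 disconnects 2 from 6; removing 4 - 7 disconnects 4 from 7 — these are bridges.

2-6, 2-8, 4-7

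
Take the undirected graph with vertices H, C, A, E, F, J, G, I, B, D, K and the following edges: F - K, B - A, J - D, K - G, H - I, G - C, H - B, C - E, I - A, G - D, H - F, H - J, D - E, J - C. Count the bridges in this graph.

The edges on the cycle H-I-A-B-H are not bridges since each lies on that cycle.
Every edge lies on some cycle, so there are no bridges.

0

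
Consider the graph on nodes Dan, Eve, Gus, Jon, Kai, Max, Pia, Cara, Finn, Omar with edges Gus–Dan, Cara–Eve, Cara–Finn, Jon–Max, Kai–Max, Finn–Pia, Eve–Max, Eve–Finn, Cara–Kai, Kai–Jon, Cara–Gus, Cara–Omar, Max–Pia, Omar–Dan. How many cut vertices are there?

Removing Cara increases the component count from 1 to 2, so Cara is a cut vertex.
By contrast removing Gus leaves 1 component; it is not a cut vertex. No other vertex is a cut vertex either.

1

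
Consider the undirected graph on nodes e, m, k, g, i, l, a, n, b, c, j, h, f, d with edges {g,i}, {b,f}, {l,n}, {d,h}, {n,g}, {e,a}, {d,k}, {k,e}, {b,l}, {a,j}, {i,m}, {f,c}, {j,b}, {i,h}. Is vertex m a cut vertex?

Deleting m leaves 1 component (was 1), so m is not a cut vertex.

No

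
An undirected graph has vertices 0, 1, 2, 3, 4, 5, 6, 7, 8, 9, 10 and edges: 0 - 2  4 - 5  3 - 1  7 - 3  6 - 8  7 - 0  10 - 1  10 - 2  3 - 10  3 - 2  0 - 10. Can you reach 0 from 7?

Yes

From 7 we can reach 0, 1, 2, 3, 7, 10, which includes 0.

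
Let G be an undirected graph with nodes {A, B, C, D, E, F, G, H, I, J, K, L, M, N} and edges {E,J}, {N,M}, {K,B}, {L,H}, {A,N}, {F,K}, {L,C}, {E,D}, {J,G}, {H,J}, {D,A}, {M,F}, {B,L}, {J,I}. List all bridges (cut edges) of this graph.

The edges on the cycle E-D-A-N-M-F-K-B-L-H-J-E are not bridges since each lies on that cycle.
But removing J—G disconnects J from G; removing L—C disconnects L from C; removing J—I disconnects J from I — these are bridges.

C-L, G-J, I-J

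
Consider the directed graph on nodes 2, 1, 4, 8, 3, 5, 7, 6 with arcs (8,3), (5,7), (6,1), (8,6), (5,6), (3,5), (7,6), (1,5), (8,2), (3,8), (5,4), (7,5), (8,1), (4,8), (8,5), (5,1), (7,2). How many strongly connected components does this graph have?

2

{1, 3, 4, 5, 6, 7, 8} are all mutually reachable — one SCC of size 7.
{2} is an SCC by itself.
That gives 2 strongly connected components.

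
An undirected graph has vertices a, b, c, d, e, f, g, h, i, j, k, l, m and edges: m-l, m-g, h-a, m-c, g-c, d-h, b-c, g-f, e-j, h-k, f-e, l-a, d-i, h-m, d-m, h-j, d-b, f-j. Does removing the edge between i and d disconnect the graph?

Removing i-d leaves no path between i and d: the component count goes from 1 to 2. So it is a bridge.

Yes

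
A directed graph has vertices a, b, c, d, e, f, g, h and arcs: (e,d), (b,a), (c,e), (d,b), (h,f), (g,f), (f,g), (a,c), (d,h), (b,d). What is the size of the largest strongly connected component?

5

{a, b, c, d, e} are all mutually reachable — one SCC of size 5.
{f, g} are all mutually reachable — one SCC of size 2.
{h} is an SCC by itself.
The largest has 5 vertices.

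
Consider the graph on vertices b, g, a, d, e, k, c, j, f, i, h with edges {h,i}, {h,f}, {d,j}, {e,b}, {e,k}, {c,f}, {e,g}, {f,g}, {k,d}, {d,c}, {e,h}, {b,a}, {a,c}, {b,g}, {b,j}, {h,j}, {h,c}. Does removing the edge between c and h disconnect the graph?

No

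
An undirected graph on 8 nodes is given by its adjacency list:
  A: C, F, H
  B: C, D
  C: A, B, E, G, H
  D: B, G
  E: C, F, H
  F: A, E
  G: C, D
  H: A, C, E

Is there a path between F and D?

Yes

From F we can reach A, B, C, D, E, F, G, H, which includes D.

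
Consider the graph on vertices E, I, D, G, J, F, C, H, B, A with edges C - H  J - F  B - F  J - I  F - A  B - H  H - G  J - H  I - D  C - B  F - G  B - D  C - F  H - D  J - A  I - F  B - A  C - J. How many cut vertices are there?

0

Removing J, for instance, still leaves 2 components. No single vertex removal increases the component count — the graph has no articulation points.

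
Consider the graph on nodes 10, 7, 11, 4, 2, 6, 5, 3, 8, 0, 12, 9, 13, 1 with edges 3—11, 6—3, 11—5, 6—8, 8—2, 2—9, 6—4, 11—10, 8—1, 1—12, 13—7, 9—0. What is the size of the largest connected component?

Starting from 7 we can reach 7, 13. That is one component of size 2.
Starting from 0 we can reach 0, 1, 2, 3, 4, 5, 6, 8, 9, 10, 11, 12. That is one component of size 12.
The largest has 12 vertices.

12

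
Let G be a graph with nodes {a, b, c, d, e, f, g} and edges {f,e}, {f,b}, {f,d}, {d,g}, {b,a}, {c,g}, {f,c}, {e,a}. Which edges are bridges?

none

The edges on the cycle f-d-g-c-f are not bridges since each lies on that cycle.
Every edge lies on some cycle, so there are no bridges.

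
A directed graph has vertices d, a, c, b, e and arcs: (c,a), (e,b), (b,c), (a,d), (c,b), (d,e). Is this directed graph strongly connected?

From c we can reach every vertex (a, b, c, d, e), and every vertex can reach c (a, b, c, d, e). So the whole graph is one strongly connected component.

Yes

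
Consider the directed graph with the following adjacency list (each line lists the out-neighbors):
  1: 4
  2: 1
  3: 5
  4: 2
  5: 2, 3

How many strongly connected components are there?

2

{1, 2, 4} are all mutually reachable — one SCC of size 3.
{3, 5} are all mutually reachable — one SCC of size 2.
That gives 2 strongly connected components.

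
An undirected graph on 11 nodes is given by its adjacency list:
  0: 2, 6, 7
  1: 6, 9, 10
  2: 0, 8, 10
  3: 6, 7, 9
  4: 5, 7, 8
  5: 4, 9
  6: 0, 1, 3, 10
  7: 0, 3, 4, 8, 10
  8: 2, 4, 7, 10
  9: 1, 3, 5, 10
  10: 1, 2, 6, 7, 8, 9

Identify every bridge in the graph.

none

The edges on the cycle 6-10-7-4-5-9-3-6 are not bridges since each lies on that cycle.
Every edge lies on some cycle, so there are no bridges.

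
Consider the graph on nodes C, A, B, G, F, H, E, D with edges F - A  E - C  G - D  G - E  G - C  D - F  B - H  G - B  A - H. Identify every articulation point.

G

Removing G increases the component count from 1 to 2, so G is a cut vertex.
By contrast removing A leaves 1 component; it is not a cut vertex. No other vertex is a cut vertex either.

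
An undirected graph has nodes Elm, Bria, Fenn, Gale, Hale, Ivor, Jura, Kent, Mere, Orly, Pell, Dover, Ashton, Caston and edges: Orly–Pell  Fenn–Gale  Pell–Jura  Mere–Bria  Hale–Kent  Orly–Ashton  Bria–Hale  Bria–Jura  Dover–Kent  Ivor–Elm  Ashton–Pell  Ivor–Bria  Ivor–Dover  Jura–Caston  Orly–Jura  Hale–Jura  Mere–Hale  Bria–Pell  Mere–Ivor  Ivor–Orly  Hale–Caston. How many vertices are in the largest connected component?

Starting from Fenn we can reach Fenn, Gale. That is one component of size 2.
Starting from Elm we can reach Elm, Bria, Hale, Ivor, Jura, Kent, Mere, Orly, Pell, Dover, Ashton, Caston. That is one component of size 12.
The largest has 12 vertices.

12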